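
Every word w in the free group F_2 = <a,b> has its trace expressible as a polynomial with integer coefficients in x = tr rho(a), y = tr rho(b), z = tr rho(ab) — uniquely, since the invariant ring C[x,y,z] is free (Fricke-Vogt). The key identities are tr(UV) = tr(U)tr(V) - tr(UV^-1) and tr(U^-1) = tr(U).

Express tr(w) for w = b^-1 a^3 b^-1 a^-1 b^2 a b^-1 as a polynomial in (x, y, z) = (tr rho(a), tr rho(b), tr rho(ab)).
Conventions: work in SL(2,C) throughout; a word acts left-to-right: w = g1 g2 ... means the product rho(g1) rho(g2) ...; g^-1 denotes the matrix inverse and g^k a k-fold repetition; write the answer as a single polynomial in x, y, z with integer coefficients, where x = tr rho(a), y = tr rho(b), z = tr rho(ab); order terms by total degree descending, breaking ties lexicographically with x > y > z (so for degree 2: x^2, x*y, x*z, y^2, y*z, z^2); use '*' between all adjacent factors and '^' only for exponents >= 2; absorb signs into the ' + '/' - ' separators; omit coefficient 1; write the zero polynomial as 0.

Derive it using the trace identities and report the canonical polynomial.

-x^4*y^4*z + x^5*y^3 + x^3*y^5 + 2*x^3*y^3*z^2 + x^2*y^4*z - x^2*y^2*z^3 - x^5*y - 7*x^3*y^3 - x^3*y*z^2 - 2*x*y^5 - 3*x*y^3*z^2 + 3*x^2*y^2*z + y^4*z + y^2*z^3 + 7*x^3*y + 10*x*y^3 + 2*x*y*z^2 - x^2*z - 4*y^2*z - 10*x*y + z

tr(b a^2) = tr(a) tr(b a) - tr(b) = x*z - y
tr(a b a^2) = tr(a) tr(b a^2) - tr(b a) = x^2*z - x*y - z
next, tr(a^3 b a) = tr(a) tr(a b a^2) - tr(a b a) = x^3*z - x^2*y - 2*x*z + y
next, tr(b a b a) = tr(a b) tr(a b) - tr(1)   [split at repeated a] = z^2 - 2
tr(b a b) = tr(b) tr(a b) - tr(a) = y*z - x
tr(b a b a^2) = tr(a) tr(b a b a) - tr(b a b) = x*z^2 - y*z - x
next, tr(a^3 b a b) = tr(a) tr(b a b a^2) - tr(b a b a) = x^2*z^2 - x*y*z - x^2 - z^2 + 2
next, tr(b a b^-1 a^3) = tr(a^3 b a) tr(b) - tr(a^3 b a b) = x^3*y*z - x^2*y^2 - x^2*z^2 - x*y*z + x^2 + y^2 + z^2 - 2
tr(a^5 b) = tr(a) tr(a^3 b a) - tr(a^3 b) = x^4*z - x^3*y - 3*x^2*z + 2*x*y + z
tr(a^2) = tr(a) tr(a) - tr(1) = x^2 - 2
tr(a^3) = tr(a) tr(a^2) - tr(a) = x^3 - 3*x
next, tr(a^4) = tr(a) tr(a^3) - tr(a^2) = x^4 - 4*x^2 + 2
tr(a^5) = tr(a) tr(a^4) - tr(a^3) = x^5 - 5*x^3 + 5*x
next, tr(a^4 b^2 a) = tr(b) tr(a^5 b) - tr(a^5) = x^4*y*z - x^5 - x^3*y^2 - 3*x^2*y*z + 5*x^3 + 2*x*y^2 + y*z - 5*x
tr(b^2 a b a^2) = tr(b) tr(a b a^2 b) - tr(a b a^2) = x*y*z^2 - x^2*z - y^2*z + z
and tr(b^2 a b a) = tr(b) tr(a b a b) - tr(a b a) = y*z^2 - x*z - y
next, tr(b^2 a b a^3) = tr(a) tr(b^2 a b a^2) - tr(b^2 a b a) = x^2*y*z^2 - x^3*z - x*y^2*z - y*z^2 + 2*x*z + y
and tr(a^4 b^2 a b) = tr(a) tr(b^2 a b a^3) - tr(b^2 a b a^2) = x^3*y*z^2 - x^4*z - x^2*y^2*z - 2*x*y*z^2 + 3*x^2*z + y^2*z + x*y - z
next, tr(a b^2 a b^-1 a^3) = tr(a^4 b^2 a) tr(b) - tr(a^4 b^2 a b) = x^4*y^2*z - x^5*y - x^3*y^3 - x^3*y*z^2 + x^4*z - 2*x^2*y^2*z + 5*x^3*y + 2*x*y^3 + 2*x*y*z^2 - 3*x^2*z - 6*x*y + z
and tr(b a b^2 a^2) = tr(b) tr(a^2 b a b) - tr(a^2 b a) = x*y*z^2 - x^2*z - y^2*z + z
and tr(a b a b^2 a^2) = tr(a) tr(b a b^2 a^2) - tr(b a b^2 a) = x^2*y*z^2 - x^3*z - x*y^2*z - y*z^2 + 2*x*z + y
and tr(a^3 b a b^2 a) = tr(a) tr(a b a b^2 a^2) - tr(a b a b^2 a) = x^3*y*z^2 - x^4*z - x^2*y^2*z - 2*x*y*z^2 + 3*x^2*z + y^2*z + x*y - z
tr(b a b a b a) = tr(b a) tr(b a b a) - tr(b^-1 a^-1)   [split at repeated b] = z^3 - 3*z
tr(a b a^2 b a b) = tr(a) tr(b a b a b a) - tr(b a b a b) = x*z^3 - y*z^2 - 2*x*z + y
and tr(b a^2 b) = tr(b) tr(a^2 b) - tr(a^2) = x*y*z - x^2 - y^2 + 2
tr(a b a^2 b a) = tr(a) tr(b a^2 b a) - tr(b a^2 b) = x^2*z^2 - 2*x*y*z + y^2 - 2
tr(b a b^2 a b a^2) = tr(b) tr(a b a^2 b a b) - tr(a b a^2 b a) = x*y*z^3 - x^2*z^2 - y^2*z^2 + 2
tr(b a b^2 a b a) = tr(b) tr(a b a b a b) - tr(a b a b a) = y*z^3 - x*z^2 - 2*y*z + x
tr(a^3 b a b^2 a b) = tr(a) tr(b a b^2 a b a^2) - tr(b a b^2 a b a) = x^2*y*z^3 - x^3*z^2 - x*y^2*z^2 - y*z^3 + x*z^2 + 2*y*z + x
tr(a b^2 a b^-1 a^3 b) = tr(a^3 b a b^2 a) tr(b) - tr(a^3 b a b^2 a b) = x^3*y^2*z^2 - x^4*y*z - x^2*y^3*z - x^2*y*z^3 + x^3*z^2 - x*y^2*z^2 + 3*x^2*y*z + y^3*z + y*z^3 + x*y^2 - x*z^2 - 3*y*z - x
next, tr(b^2 a b^-1 a^3 b^-1 a) = tr(a b^2 a b^-1 a^3) tr(b) - tr(a b^2 a b^-1 a^3 b) = x^4*y^3*z - x^5*y^2 - x^3*y^4 - 2*x^3*y^2*z^2 + 2*x^4*y*z - x^2*y^3*z + x^2*y*z^3 + 5*x^3*y^2 - x^3*z^2 + 2*x*y^4 + 3*x*y^2*z^2 - 6*x^2*y*z - y^3*z - y*z^3 - 7*x*y^2 + x*z^2 + 4*y*z + x
and tr(b^-1 a^3 b^-1 a^-1 b^2 a) = tr(b^2 a b^-1 a^3 b^-1) tr(a) - tr(b^2 a b^-1 a^3 b^-1 a) = -x^4*y^3*z + x^5*y^2 + x^3*y^4 + 2*x^3*y^2*z^2 - x^4*y*z + x^2*y^3*z - x^2*y*z^3 - 6*x^3*y^2 - 2*x*y^4 - 3*x*y^2*z^2 + 5*x^2*y*z + y^3*z + y*z^3 + x^3 + 8*x*y^2 - 4*y*z - 3*x
and tr(b^2 a^3) = tr(a) tr(a b^2 a) - tr(a b^2) = x^2*y*z - x^3 - x*y^2 - y*z + 3*x
and tr(a b^3 a) = tr(b) tr(b a^2 b) - tr(b a^2) = x*y^2*z - x^2*y - y^3 - x*z + 3*y
tr(a b^3) = tr(b) tr(b a b) - tr(b a) = y^2*z - x*y - z
and tr(b^3 a^3) = tr(a) tr(a b^3 a) - tr(a b^3) = x^2*y^2*z - x^3*y - x*y^3 - x^2*z - y^2*z + 4*x*y + z
tr(b^2 a^4 b) = tr(a) tr(b^3 a^3) - tr(b^3 a^2) = x^3*y^2*z - x^4*y - x^2*y^3 - x^3*z - 2*x*y^2*z + 5*x^2*y + y^3 + 2*x*z - 3*y
tr(a^-1 b^2 a^4 b) = tr(b^2 a^4 b) tr(a) - tr(b^2 a^4 b a) = x^4*y^2*z - x^5*y - x^3*y^3 - x^3*y*z^2 - x^2*y^2*z + 5*x^3*y + x*y^3 + 2*x*y*z^2 - x^2*z - y^2*z - 4*x*y + z
tr(a^3 b^-1 a^-1 b^2 a) = tr(a^-1 b^2 a^4) tr(b) - tr(a^-1 b^2 a^4 b) = -x^4*y^2*z + x^5*y + x^3*y^3 + x^3*y*z^2 + 2*x^2*y^2*z - 6*x^3*y - 2*x*y^3 - 2*x*y*z^2 + x^2*z + 7*x*y - z
tr(b^-1 a^3 b^-1 a^-1 b^2 a b^-1) = tr(b^-1 a^3 b^-1 a^-1 b^2 a) tr(b) - tr(b^-1 a^3 b^-1 a^-1 b^2 a b) = -x^4*y^4*z + x^5*y^3 + x^3*y^5 + 2*x^3*y^3*z^2 + x^2*y^4*z - x^2*y^2*z^3 - x^5*y - 7*x^3*y^3 - x^3*y*z^2 - 2*x*y^5 - 3*x*y^3*z^2 + 3*x^2*y^2*z + y^4*z + y^2*z^3 + 7*x^3*y + 10*x*y^3 + 2*x*y*z^2 - x^2*z - 4*y^2*z - 10*x*y + z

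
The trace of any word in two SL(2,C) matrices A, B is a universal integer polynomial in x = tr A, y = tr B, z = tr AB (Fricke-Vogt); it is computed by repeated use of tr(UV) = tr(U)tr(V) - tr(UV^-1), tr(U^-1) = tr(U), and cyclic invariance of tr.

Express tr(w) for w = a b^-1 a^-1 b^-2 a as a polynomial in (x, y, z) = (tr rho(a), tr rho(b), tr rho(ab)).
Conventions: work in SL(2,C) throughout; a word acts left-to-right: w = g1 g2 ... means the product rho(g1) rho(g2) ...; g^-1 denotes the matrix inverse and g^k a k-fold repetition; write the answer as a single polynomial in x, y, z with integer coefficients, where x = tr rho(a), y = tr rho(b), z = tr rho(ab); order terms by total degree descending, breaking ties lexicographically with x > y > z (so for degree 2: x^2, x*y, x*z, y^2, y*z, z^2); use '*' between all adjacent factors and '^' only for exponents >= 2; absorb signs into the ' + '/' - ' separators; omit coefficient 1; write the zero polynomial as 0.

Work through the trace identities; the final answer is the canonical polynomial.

x^2*y^2*z - x^3*y - x*y*z^2 - y^2*z + 2*x*y + z

tr(a^2) = tr(a) * tr(a) - tr(1)   [square of a] = x^2 - 2
tr(a^2 b) = tr(a) * tr(b a) - tr(b)   [square of a] = x*z - y
tr(b^-1 a^2) = tr(a^2) * tr(b) - tr(a^2 b)   [inverse elimination on b] = x^2*y - x*z - y
and tr(b^-1 a^2 b^-1) = tr(b^-1 a^2) * tr(b) - tr(b^-1 a^2 b)   [inverse elimination on b] = x^2*y^2 - x*y*z - x^2 - y^2 + 2
and tr(a^3) = tr(a) * tr(a^2) - tr(a)   [square of a] = x^3 - 3*x
tr(a^3 b) = tr(a) * tr(a b a) - tr(a b)   [square of a] = x^2*z - x*y - z
and tr(a b^-1 a^2) = tr(a^3) * tr(b) - tr(a^3 b)   [inverse elimination on b] = x^3*y - x^2*z - 2*x*y + z
and tr(b a b a) = tr(b a) * tr(b a) - tr(1)   [split at a repeated b] = z^2 - 2
tr(b a b) = tr(b) * tr(a b) - tr(a)   [square of b] = y*z - x
and tr(a^2 b a b) = tr(a) * tr(b a b a) - tr(b a b)   [square of a] = x*z^2 - y*z - x
next, tr(a b^-1 a^2 b) = tr(a^2 b a) * tr(b) - tr(a^2 b a b)   [inverse elimination on b] = x^2*y*z - x*y^2 - x*z^2 + x
and tr(b^-1 a^2 b^-1 a) = tr(a b^-1 a^2) * tr(b) - tr(a b^-1 a^2 b)   [inverse elimination on b] = x^3*y^2 - 2*x^2*y*z - x*y^2 + x*z^2 + y*z - x
next, tr(a^2 b^-1 a^-1 b^-1) = tr(b^-1 a^2 b^-1) * tr(a) - tr(b^-1 a^2 b^-1 a)   [inverse elimination on a] = x^2*y*z - x^3 - x*z^2 - y*z + 3*x
next, tr(a b^-1) = tr(a) * tr(b) - tr(a b)   [inverse elimination on b] = x*y - z
and tr(a b^-1 a^-1 b^-2 a) = tr(a^2 b^-1 a^-1 b^-1) * tr(b) - tr(a^2 b^-1 a^-1)   [inverse elimination on b] = x^2*y^2*z - x^3*y - x*y*z^2 - y^2*z + 2*x*y + z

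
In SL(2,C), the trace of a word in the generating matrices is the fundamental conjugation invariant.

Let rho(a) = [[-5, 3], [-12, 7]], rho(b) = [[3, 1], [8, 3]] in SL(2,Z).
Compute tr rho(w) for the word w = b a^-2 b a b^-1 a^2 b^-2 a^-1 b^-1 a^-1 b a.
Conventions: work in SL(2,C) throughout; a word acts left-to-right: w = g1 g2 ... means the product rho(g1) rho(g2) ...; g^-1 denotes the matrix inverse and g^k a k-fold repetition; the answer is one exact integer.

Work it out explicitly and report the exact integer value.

rho(b) = [[3, 1], [8, 3]]
... * rho(a^-1) = [[7, -3], [12, -5]]  ->  [[33, -14], [92, -39]]
... * rho(a^-1) = [[7, -3], [12, -5]]  ->  [[63, -29], [176, -81]]
... * rho(b) = [[3, 1], [8, 3]]  ->  [[-43, -24], [-120, -67]]
... * rho(a) = [[-5, 3], [-12, 7]]  ->  [[503, -297], [1404, -829]]
... * rho(b^-1) = [[3, -1], [-8, 3]]  ->  [[3885, -1394], [10844, -3891]]
... * rho(a) = [[-5, 3], [-12, 7]]  ->  [[-2697, 1897], [-7528, 5295]]
... * rho(a) = [[-5, 3], [-12, 7]]  ->  [[-9279, 5188], [-25900, 14481]]
... * rho(b^-1) = [[3, -1], [-8, 3]]  ->  [[-69341, 24843], [-193548, 69343]]
... * rho(b^-1) = [[3, -1], [-8, 3]]  ->  [[-406767, 143870], [-1135388, 401577]]
... * rho(a^-1) = [[7, -3], [12, -5]]  ->  [[-1120929, 500951], [-3128792, 1398279]]
... * rho(b^-1) = [[3, -1], [-8, 3]]  ->  [[-7370395, 2623782], [-20572608, 7323629]]
... * rho(a^-1) = [[7, -3], [12, -5]]  ->  [[-20107381, 8992275], [-56124708, 25099679]]
... * rho(b) = [[3, 1], [8, 3]]  ->  [[11616057, 6869444], [32423308, 19174329]]
... * rho(a) = [[-5, 3], [-12, 7]]  ->  [[-140513613, 82934279], [-392208488, 231490227]]
tr = -140513613 + 231490227 = 90976614

90976614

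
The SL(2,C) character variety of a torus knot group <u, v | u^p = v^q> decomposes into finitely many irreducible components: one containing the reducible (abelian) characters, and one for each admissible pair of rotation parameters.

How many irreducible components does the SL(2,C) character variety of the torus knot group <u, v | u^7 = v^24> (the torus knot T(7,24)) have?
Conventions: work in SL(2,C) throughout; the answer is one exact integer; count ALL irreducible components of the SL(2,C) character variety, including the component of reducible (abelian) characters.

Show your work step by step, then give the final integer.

In the torus knot group T(7,24), u^7 = v^24 is central, so an irreducible representation sends it to +I or -I (Schur).
On an irreducible component, tr(u) is locked at 2*cos(pi*alpha/7) for some alpha in 1..6, and tr(v) at 2*cos(pi*beta/24) for some beta in 1..23.
The two central values (-1)^alpha I and (-1)^beta I must be the same matrix, so alpha and beta share a parity.
Counting: 3 odd alphas x 12 odd betas + 3 even alphas x 11 even betas = 36 + 33 = 69.
components with irreducible characters: 69; plus the single component of reducible (abelian) characters: total 70.

70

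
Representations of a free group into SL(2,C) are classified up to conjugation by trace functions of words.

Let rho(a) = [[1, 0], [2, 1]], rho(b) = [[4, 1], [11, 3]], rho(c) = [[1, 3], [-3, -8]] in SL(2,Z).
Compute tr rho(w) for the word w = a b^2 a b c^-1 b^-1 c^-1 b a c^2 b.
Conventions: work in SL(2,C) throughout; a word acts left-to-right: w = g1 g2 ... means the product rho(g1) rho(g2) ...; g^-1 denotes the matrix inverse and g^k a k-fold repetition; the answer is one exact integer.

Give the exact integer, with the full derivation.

rho(a) = [[1, 0], [2, 1]]
... * rho(b) = [[4, 1], [11, 3]]  ->  [[4, 1], [19, 5]]
... * rho(b) = [[4, 1], [11, 3]]  ->  [[27, 7], [131, 34]]
... * rho(a) = [[1, 0], [2, 1]]  ->  [[41, 7], [199, 34]]
... * rho(b) = [[4, 1], [11, 3]]  ->  [[241, 62], [1170, 301]]
... * rho(c^-1) = [[-8, -3], [3, 1]]  ->  [[-1742, -661], [-8457, -3209]]
... * rho(b^-1) = [[3, -1], [-11, 4]]  ->  [[2045, -902], [9928, -4379]]
... * rho(c^-1) = [[-8, -3], [3, 1]]  ->  [[-19066, -7037], [-92561, -34163]]
... * rho(b) = [[4, 1], [11, 3]]  ->  [[-153671, -40177], [-746037, -195050]]
... * rho(a) = [[1, 0], [2, 1]]  ->  [[-234025, -40177], [-1136137, -195050]]
... * rho(c) = [[1, 3], [-3, -8]]  ->  [[-113494, -380659], [-550987, -1848011]]
... * rho(c) = [[1, 3], [-3, -8]]  ->  [[1028483, 2704790], [4993046, 13131127]]
... * rho(b) = [[4, 1], [11, 3]]  ->  [[33866622, 9142853], [164414581, 44386427]]
tr = 33866622 + 44386427 = 78253049

78253049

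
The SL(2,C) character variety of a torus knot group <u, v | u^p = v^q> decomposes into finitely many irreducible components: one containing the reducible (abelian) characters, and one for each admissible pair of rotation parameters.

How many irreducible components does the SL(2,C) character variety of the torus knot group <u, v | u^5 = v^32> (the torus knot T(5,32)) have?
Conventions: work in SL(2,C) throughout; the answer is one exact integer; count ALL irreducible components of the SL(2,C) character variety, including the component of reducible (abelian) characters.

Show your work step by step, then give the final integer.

63

In the torus knot group T(5,32), u^5 = v^32 is central, so an irreducible representation sends it to +I or -I (Schur).
This locks tr(u) to 2*cos(pi*alpha/5), alpha in 1..4, and tr(v) to 2*cos(pi*beta/32), beta in 1..31, on each component of irreducible characters.
The two central values (-1)^alpha I and (-1)^beta I must be the same matrix, so alpha and beta share a parity.
count pairs: odd alpha (2 choices) x odd beta (16), plus even alpha (2) x even beta (15): 2*16 + 2*15 = 62.
Total: 62 irreducible-character components + 1 reducible (abelian) component = 63.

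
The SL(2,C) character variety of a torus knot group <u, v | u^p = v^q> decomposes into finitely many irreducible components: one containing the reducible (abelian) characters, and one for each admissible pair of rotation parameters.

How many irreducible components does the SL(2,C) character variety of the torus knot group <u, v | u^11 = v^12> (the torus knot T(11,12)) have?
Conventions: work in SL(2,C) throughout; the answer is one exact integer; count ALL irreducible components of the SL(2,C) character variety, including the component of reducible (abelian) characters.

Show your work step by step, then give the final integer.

56

In the torus knot group T(11,12), u^11 = v^12 is central, so an irreducible representation sends it to +I or -I (Schur).
On an irreducible component, tr(u) is locked at 2*cos(pi*alpha/11) for some alpha in 1..10, and tr(v) at 2*cos(pi*beta/12) for some beta in 1..11.
u^11 = (-1)^alpha I and v^12 = (-1)^beta I must agree, so alpha and beta have equal parity.
Counting: 5 odd alphas x 6 odd betas + 5 even alphas x 5 even betas = 30 + 25 = 55.
That is 55 components of irreducible characters, and with the reducible (abelian) component the total is 56.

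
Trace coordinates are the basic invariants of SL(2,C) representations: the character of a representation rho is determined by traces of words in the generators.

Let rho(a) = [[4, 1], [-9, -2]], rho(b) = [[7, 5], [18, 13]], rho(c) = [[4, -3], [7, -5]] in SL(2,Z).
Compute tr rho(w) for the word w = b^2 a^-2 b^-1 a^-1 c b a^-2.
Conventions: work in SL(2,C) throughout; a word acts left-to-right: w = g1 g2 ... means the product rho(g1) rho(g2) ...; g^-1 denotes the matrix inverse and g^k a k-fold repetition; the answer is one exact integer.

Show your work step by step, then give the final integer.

rho(b) = [[7, 5], [18, 13]]
... * rho(b) = [[7, 5], [18, 13]]  ->  [[139, 100], [360, 259]]
... * rho(a^-1) = [[-2, -1], [9, 4]]  ->  [[622, 261], [1611, 676]]
... * rho(a^-1) = [[-2, -1], [9, 4]]  ->  [[1105, 422], [2862, 1093]]
... * rho(b^-1) = [[13, -5], [-18, 7]]  ->  [[6769, -2571], [17532, -6659]]
... * rho(a^-1) = [[-2, -1], [9, 4]]  ->  [[-36677, -17053], [-94995, -44168]]
... * rho(c) = [[4, -3], [7, -5]]  ->  [[-266079, 195296], [-689156, 505825]]
... * rho(b) = [[7, 5], [18, 13]]  ->  [[1652775, 1208453], [4280758, 3129945]]
... * rho(a^-1) = [[-2, -1], [9, 4]]  ->  [[7570527, 3181037], [19607989, 8239022]]
... * rho(a^-1) = [[-2, -1], [9, 4]]  ->  [[13488279, 5153621], [34935220, 13348099]]
tr = 13488279 + 13348099 = 26836378

26836378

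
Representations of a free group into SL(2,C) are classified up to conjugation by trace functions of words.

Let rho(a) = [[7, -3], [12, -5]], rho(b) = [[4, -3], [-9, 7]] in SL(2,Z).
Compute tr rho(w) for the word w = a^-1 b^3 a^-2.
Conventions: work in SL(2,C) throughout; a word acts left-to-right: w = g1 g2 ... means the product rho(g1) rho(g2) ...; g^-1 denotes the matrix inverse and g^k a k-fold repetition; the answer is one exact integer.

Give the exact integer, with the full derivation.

11018

rho(a^-1) = [[-5, 3], [-12, 7]]
... * rho(b) = [[4, -3], [-9, 7]]  ->  [[-47, 36], [-111, 85]]
... * rho(b) = [[4, -3], [-9, 7]]  ->  [[-512, 393], [-1209, 928]]
... * rho(b) = [[4, -3], [-9, 7]]  ->  [[-5585, 4287], [-13188, 10123]]
... * rho(a^-1) = [[-5, 3], [-12, 7]]  ->  [[-23519, 13254], [-55536, 31297]]
... * rho(a^-1) = [[-5, 3], [-12, 7]]  ->  [[-41453, 22221], [-97884, 52471]]
tr = -41453 + 52471 = 11018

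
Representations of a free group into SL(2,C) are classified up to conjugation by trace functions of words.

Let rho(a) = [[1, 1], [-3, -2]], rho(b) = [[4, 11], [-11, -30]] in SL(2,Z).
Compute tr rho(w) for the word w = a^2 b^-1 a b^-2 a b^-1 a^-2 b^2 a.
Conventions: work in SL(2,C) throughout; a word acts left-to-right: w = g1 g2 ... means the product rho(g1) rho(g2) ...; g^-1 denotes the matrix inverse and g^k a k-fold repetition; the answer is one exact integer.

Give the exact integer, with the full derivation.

86389

rho(a) = [[1, 1], [-3, -2]]
... * rho(a) = [[1, 1], [-3, -2]]  ->  [[-2, -1], [3, 1]]
... * rho(b^-1) = [[-30, -11], [11, 4]]  ->  [[49, 18], [-79, -29]]
... * rho(a) = [[1, 1], [-3, -2]]  ->  [[-5, 13], [8, -21]]
... * rho(b^-1) = [[-30, -11], [11, 4]]  ->  [[293, 107], [-471, -172]]
... * rho(b^-1) = [[-30, -11], [11, 4]]  ->  [[-7613, -2795], [12238, 4493]]
... * rho(a) = [[1, 1], [-3, -2]]  ->  [[772, -2023], [-1241, 3252]]
... * rho(b^-1) = [[-30, -11], [11, 4]]  ->  [[-45413, -16584], [73002, 26659]]
... * rho(a^-1) = [[-2, -1], [3, 1]]  ->  [[41074, 28829], [-66027, -46343]]
... * rho(a^-1) = [[-2, -1], [3, 1]]  ->  [[4339, -12245], [-6975, 19684]]
... * rho(b) = [[4, 11], [-11, -30]]  ->  [[152051, 415079], [-244424, -667245]]
... * rho(b) = [[4, 11], [-11, -30]]  ->  [[-3957665, -10779809], [6361999, 17328686]]
... * rho(a) = [[1, 1], [-3, -2]]  ->  [[28381762, 17601953], [-45624059, -28295373]]
tr = 28381762 + -28295373 = 86389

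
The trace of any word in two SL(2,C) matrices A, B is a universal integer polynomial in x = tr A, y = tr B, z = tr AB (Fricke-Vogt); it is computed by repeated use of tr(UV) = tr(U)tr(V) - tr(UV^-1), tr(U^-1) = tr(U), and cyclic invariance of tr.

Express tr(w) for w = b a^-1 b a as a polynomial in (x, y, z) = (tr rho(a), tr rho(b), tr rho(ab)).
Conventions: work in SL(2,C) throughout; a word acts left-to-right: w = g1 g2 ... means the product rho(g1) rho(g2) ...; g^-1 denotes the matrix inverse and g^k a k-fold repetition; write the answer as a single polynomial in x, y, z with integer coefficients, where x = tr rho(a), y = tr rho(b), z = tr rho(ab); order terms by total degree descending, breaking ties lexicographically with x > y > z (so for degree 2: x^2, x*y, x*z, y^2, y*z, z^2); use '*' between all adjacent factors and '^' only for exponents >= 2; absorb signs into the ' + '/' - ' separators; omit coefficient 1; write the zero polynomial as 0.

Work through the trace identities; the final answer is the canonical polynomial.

trace(b a b) = trace(b)*trace(a b) - trace(a)  (reduce the b square) = y*z - x
trace(b a b a) = trace(a b)*trace(a b) - trace(1)  (split on a) = z^2 - 2
and trace(b a^-1 b a) = trace(b a b)*trace(a) - trace(b a b a)  (eliminate a^-1) = x*y*z - x^2 - z^2 + 2

x*y*z - x^2 - z^2 + 2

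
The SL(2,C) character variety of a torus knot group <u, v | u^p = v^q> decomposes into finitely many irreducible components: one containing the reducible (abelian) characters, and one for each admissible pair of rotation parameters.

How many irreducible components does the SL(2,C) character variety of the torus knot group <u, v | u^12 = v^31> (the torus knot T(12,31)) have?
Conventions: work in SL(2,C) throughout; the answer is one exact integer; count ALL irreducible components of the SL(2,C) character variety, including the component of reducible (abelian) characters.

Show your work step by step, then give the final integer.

166

In the torus knot group T(12,31), u^12 = v^31 is central, so an irreducible representation sends it to +I or -I (Schur).
So on each irreducible component the traces are pinned: tr(u) = 2*cos(pi*alpha/12) with 1 <= alpha <= 11, tr(v) = 2*cos(pi*beta/31) with 1 <= beta <= 30.
The two central values (-1)^alpha I and (-1)^beta I must be the same matrix, so alpha and beta share a parity.
Counting: 6 odd alphas x 15 odd betas + 5 even alphas x 15 even betas = 90 + 75 = 165.
components with irreducible characters: 165; plus the single component of reducible (abelian) characters: total 166.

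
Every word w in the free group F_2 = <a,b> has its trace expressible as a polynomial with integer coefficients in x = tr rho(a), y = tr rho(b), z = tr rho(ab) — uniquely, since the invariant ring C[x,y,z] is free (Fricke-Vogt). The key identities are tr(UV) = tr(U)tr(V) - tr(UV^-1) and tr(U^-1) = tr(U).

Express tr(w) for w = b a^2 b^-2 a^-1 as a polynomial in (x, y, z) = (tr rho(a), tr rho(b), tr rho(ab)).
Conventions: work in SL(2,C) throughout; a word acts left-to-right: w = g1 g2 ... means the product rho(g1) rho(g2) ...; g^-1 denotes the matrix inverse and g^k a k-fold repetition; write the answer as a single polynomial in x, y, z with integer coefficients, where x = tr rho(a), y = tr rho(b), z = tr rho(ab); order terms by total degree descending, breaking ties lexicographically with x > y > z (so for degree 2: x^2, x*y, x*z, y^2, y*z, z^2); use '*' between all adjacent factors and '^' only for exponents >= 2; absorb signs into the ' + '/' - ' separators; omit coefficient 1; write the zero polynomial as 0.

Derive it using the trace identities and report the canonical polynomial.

-x^2*y^2*z + x^3*y + x*y^3 + x*y*z^2 - 3*x*y - z

apply: tr(b^2 a) = tr(b) * tr(a b) - tr(a) = y*z - x
tr(b^2) = tr(b) * tr(b) - tr(1) = y^2 - 2
use: tr(b a^2 b) = tr(a) * tr(b^2 a) - tr(b^2) = x*y*z - x^2 - y^2 + 2
tr(b a b a) = tr(b a) * tr(b a) - tr(1)   [split at repeated b] = z^2 - 2
apply: tr(b a^2 b a) = tr(a) * tr(b a b a) - tr(b a b) = x*z^2 - y*z - x
tr(a^-1 b a^2 b) = tr(b a^2 b) * tr(a) - tr(b a^2 b a) = x^2*y*z - x^3 - x*y^2 - x*z^2 + y*z + 3*x
use: tr(a^-1 b a^2 b^-1) = tr(a^-1 b a^2) * tr(b) - tr(a^-1 b a^2 b) = -x^2*y*z + x^3 + x*y^2 + x*z^2 - 3*x
tr(b a^2 b^-2 a^-1) = tr(a^-1 b a^2 b^-1) * tr(b) - tr(a^-1 b a^2) = -x^2*y^2*z + x^3*y + x*y^3 + x*y*z^2 - 3*x*y - z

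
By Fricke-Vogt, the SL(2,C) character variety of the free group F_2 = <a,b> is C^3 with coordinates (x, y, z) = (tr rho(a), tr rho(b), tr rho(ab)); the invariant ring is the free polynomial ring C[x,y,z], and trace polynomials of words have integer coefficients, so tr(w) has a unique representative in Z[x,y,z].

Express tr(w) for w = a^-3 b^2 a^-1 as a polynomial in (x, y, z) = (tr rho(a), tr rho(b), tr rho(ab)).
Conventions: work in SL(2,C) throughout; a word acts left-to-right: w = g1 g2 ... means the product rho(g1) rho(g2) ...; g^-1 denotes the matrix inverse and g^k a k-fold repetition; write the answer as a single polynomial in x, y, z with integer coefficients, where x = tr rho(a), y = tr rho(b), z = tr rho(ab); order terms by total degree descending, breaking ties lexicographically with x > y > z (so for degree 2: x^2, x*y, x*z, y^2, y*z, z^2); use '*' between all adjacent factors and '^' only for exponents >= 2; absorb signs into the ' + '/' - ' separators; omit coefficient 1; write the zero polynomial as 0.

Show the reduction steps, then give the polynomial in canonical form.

trace(b^2) = trace(b) * trace(b) - trace(1)   [square of b] = y^2 - 2
apply: trace(b^2 a) = trace(b) * trace(a b) - trace(a)   [square of b] = y*z - x
apply: trace(b^2 a^-1) = trace(b^2) * trace(a) - trace(b^2 a)   [inverse elimination on a] = x*y^2 - y*z - x
apply: trace(a^-2 b^2) = trace(b^2 a^-1) * trace(a) - trace(b^2)   [inverse elimination on a] = x^2*y^2 - x*y*z - x^2 - y^2 + 2
use: trace(a^-1 b^2 a^-2) = trace(a^-2 b^2) * trace(a) - trace(a^-2 b^2 a)   [inverse elimination on a] = x^3*y^2 - x^2*y*z - x^3 - 2*x*y^2 + y*z + 3*x
use: trace(a^-3 b^2 a^-1) = trace(a^-1 b^2 a^-2) * trace(a) - trace(a^-1 b^2 a^-1)   [inverse elimination on a] = x^4*y^2 - x^3*y*z - x^4 - 3*x^2*y^2 + 2*x*y*z + 4*x^2 + y^2 - 2

x^4*y^2 - x^3*y*z - x^4 - 3*x^2*y^2 + 2*x*y*z + 4*x^2 + y^2 - 2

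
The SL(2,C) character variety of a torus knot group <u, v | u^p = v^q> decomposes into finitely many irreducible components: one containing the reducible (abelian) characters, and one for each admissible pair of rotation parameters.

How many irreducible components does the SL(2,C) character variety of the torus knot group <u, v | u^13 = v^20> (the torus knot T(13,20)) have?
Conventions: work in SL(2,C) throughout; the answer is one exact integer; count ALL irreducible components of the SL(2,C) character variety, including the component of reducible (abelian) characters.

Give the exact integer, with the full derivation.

In the torus knot group T(13,20), u^13 = v^20 is central, so an irreducible representation sends it to +I or -I (Schur).
This locks tr(u) to 2*cos(pi*alpha/13), alpha in 1..12, and tr(v) to 2*cos(pi*beta/20), beta in 1..19, on each component of irreducible characters.
u^13 = (-1)^alpha I and v^20 = (-1)^beta I must agree, so alpha and beta have equal parity.
Counting: 6 odd alphas x 10 odd betas + 6 even alphas x 9 even betas = 60 + 54 = 114.
components with irreducible characters: 114; plus the single component of reducible (abelian) characters: total 115.

115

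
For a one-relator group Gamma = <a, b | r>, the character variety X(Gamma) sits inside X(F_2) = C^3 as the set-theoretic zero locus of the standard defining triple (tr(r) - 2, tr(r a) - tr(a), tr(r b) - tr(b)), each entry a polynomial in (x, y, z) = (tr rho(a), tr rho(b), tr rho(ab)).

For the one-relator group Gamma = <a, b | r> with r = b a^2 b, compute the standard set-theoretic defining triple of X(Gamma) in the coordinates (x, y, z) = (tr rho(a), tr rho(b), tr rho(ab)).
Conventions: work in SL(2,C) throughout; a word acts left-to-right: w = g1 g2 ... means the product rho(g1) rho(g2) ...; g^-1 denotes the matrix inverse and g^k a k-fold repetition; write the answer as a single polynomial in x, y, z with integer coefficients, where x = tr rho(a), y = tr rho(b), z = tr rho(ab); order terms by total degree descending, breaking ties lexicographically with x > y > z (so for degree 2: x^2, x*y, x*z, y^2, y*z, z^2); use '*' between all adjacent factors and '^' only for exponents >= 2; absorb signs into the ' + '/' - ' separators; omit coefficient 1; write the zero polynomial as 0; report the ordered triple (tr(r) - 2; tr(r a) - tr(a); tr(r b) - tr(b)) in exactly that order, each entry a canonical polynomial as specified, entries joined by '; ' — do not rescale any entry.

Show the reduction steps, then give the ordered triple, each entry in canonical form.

and trace(a^2 b) = trace(a) * trace(b a) - trace(b)  (reduce the a square) = x*z - y
next, trace(a^2) = trace(a) * trace(a) - trace(1)  (reduce the a square) = x^2 - 2
trace(b a^2 b) = trace(b) * trace(a^2 b) - trace(a^2)  (reduce the b square) = x*y*z - x^2 - y^2 + 2
next, trace(b a b a) = trace(a b) * trace(a b) - trace(1)   [split at repeated a] = z^2 - 2
trace(b a b) = trace(b) * trace(a b) - trace(a) = y*z - x
trace(b a^2 b a) = trace(a) * trace(b a b a) - trace(b a b) = x*z^2 - y*z - x
and trace(b a^2 b^2) = trace(b) * trace(a^2 b^2) - trace(a^2 b)   [square of b] = x*y^2*z - x^2*y - y^3 - x*z + 3*y
assemble the triple (trace(r) - 2; trace(r a) - x; trace(r b) - y)

x*y*z - x^2 - y^2; x*z^2 - y*z - 2*x; x*y^2*z - x^2*y - y^3 - x*z + 2*y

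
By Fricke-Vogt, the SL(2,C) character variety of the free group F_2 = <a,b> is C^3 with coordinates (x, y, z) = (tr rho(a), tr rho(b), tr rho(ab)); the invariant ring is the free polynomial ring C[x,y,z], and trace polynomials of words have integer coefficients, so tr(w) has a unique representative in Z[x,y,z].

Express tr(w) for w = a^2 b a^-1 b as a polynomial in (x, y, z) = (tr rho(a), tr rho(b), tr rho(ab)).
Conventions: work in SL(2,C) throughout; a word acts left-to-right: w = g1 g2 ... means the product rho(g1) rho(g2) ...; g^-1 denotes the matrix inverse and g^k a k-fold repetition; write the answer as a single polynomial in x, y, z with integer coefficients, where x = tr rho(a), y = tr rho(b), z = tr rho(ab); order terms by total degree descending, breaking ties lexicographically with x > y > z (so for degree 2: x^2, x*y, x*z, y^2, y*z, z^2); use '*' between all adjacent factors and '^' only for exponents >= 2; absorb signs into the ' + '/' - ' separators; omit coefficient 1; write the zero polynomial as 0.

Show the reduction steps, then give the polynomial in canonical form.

trace(b^2 a) = trace(b) * trace(a b) - trace(a)  (reduce the b square) = y*z - x
trace(b^2) = trace(b) * trace(b) - trace(1)  (reduce the b square) = y^2 - 2
trace(b a^2 b) = trace(a) * trace(b^2 a) - trace(b^2)  (reduce the a square) = x*y*z - x^2 - y^2 + 2
trace(b a b a) = trace(b a) * trace(b a) - trace(1)  (split on b) = z^2 - 2
trace(b a^2 b a) = trace(a) * trace(b a b a) - trace(b a b)  (reduce the a square) = x*z^2 - y*z - x
trace(a^2 b a^-1 b) = trace(b a^2 b) * trace(a) - trace(b a^2 b a)  (eliminate a^-1) = x^2*y*z - x^3 - x*y^2 - x*z^2 + y*z + 3*x

x^2*y*z - x^3 - x*y^2 - x*z^2 + y*z + 3*x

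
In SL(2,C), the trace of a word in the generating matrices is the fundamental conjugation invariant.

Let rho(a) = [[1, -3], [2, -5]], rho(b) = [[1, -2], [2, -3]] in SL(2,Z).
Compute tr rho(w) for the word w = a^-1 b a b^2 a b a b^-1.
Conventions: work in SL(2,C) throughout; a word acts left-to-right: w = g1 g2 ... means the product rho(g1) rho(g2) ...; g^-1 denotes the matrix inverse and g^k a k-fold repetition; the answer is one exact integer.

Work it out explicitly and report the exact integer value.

-238

rho(a^-1) = [[-5, 3], [-2, 1]]
... * rho(b) = [[1, -2], [2, -3]]  ->  [[1, 1], [0, 1]]
... * rho(a) = [[1, -3], [2, -5]]  ->  [[3, -8], [2, -5]]
... * rho(b) = [[1, -2], [2, -3]]  ->  [[-13, 18], [-8, 11]]
... * rho(b) = [[1, -2], [2, -3]]  ->  [[23, -28], [14, -17]]
... * rho(a) = [[1, -3], [2, -5]]  ->  [[-33, 71], [-20, 43]]
... * rho(b) = [[1, -2], [2, -3]]  ->  [[109, -147], [66, -89]]
... * rho(a) = [[1, -3], [2, -5]]  ->  [[-185, 408], [-112, 247]]
... * rho(b^-1) = [[-3, 2], [-2, 1]]  ->  [[-261, 38], [-158, 23]]
tr = -261 + 23 = -238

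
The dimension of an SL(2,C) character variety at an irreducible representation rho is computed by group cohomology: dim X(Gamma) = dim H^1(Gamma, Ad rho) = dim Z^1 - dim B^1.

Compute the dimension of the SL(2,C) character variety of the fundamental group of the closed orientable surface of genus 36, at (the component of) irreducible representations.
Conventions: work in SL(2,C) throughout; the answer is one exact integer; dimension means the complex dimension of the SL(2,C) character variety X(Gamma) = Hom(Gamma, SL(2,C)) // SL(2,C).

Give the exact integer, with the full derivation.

210

pi_1 of the closed genus-36 surface has 72 generators bound by the single product-of-commutators relator.
A cocycle assigns one sl_2 vector per generator subject to the relator condition d_2(z) = 0: dim of the unconstrained space is 3*2g = 216.
H^2 = coker(d_2) is dual to H^0 = 0 at irreducible rho (Poincare duality), so d_2 is onto: dim Z^1 = 213.
As always at irreducible rho, dim B^1 = 3.
dim H^1 = 213 - 3 = 210 = dim X.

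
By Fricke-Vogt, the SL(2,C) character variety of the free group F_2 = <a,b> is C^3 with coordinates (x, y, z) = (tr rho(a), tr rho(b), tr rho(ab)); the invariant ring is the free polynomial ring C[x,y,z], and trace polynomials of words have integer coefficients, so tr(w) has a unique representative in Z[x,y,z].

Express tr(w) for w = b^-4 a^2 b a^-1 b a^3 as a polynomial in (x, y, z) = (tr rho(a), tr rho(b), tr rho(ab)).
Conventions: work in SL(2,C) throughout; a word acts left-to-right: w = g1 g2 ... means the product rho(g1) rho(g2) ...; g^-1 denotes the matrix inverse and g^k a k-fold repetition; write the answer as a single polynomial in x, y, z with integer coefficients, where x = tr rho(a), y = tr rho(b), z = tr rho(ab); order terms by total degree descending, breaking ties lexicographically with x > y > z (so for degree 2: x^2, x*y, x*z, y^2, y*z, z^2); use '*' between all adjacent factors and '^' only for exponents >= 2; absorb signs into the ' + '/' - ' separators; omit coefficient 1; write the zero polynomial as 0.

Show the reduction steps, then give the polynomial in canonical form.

x^5*y^5*z - x^6*y^4 - x^4*y^6 - 2*x^4*y^4*z^2 - 2*x^5*y^3*z + x^3*y^3*z^3 + 3*x^6*y^2 + 8*x^4*y^4 + 5*x^4*y^2*z^2 + x^2*y^6 + 2*x^2*y^4*z^2 - x^5*y*z - 2*x^3*y^3*z - 2*x^3*y*z^3 - x*y^5*z - x*y^3*z^3 - x^6 - 17*x^4*y^2 - x^4*z^2 - 9*x^2*y^4 - 7*x^2*y^2*z^2 + 6*x^3*y*z + 5*x*y^3*z + 2*x*y*z^3 + 6*x^4 + 21*x^2*y^2 + 3*x^2*z^2 + y^4 + y^2*z^2 - 5*x*y*z - 9*x^2 - 4*y^2 - z^2 + 2

tr(b a^2) = tr(a) tr(b a) - tr(b)   [square of a] = x*z - y
tr(a b a^2) = tr(a) tr(b a^2) - tr(b a)   [square of a] = x^2*z - x*y - z
tr(a^4 b) = tr(a) tr(a b a^2) - tr(a b a)   [square of a] = x^3*z - x^2*y - 2*x*z + y
tr(a^2) = tr(a) tr(a) - tr(1)   [square of a] = x^2 - 2
tr(a^3) = tr(a) tr(a^2) - tr(a)   [square of a] = x^3 - 3*x
tr(a^4) = tr(a) tr(a^3) - tr(a^2)   [square of a] = x^4 - 4*x^2 + 2
tr(b^2 a^4) = tr(b) tr(a^4 b) - tr(a^4)   [square of b] = x^3*y*z - x^4 - x^2*y^2 - 2*x*y*z + 4*x^2 + y^2 - 2
tr(b^2 a) = tr(b) tr(a b) - tr(a)   [square of b] = y*z - x
tr(b^2) = tr(b) tr(b) - tr(1)   [square of b] = y^2 - 2
tr(a b^2 a) = tr(a) tr(b^2 a) - tr(b^2)   [square of a] = x*y*z - x^2 - y^2 + 2
tr(b^2 a^3) = tr(a) tr(a b^2 a) - tr(a b^2)   [square of a] = x^2*y*z - x^3 - x*y^2 - y*z + 3*x
tr(b a^5 b) = tr(a) tr(b^2 a^4) - tr(b^2 a^3)   [square of a] = x^4*y*z - x^5 - x^3*y^2 - 3*x^2*y*z + 5*x^3 + 2*x*y^2 + y*z - 5*x
tr(b a b a) = tr(b a) tr(b a) - tr(1)   [split at a repeated b] = z^2 - 2
tr(b a b a^2) = tr(a) tr(b a b a) - tr(b a b)   [square of a] = x*z^2 - y*z - x
tr(a^2 b a b a) = tr(a) tr(b a b a^2) - tr(b a b a)   [square of a] = x^2*z^2 - x*y*z - x^2 - z^2 + 2
tr(a b a b a^3) = tr(a) tr(a^2 b a b a) - tr(a^2 b a b)   [square of a] = x^3*z^2 - x^2*y*z - x^3 - 2*x*z^2 + y*z + 3*x
tr(b a^5 b a) = tr(a) tr(a b a b a^3) - tr(a b a b a^2)   [square of a] = x^4*z^2 - x^3*y*z - x^4 - 3*x^2*z^2 + 2*x*y*z + 4*x^2 + z^2 - 2
tr(a^2 b a^-1 b a^3) = tr(b a^5 b) tr(a) - tr(b a^5 b a)   [inverse elimination on a] = x^5*y*z - x^6 - x^4*y^2 - x^4*z^2 - 2*x^3*y*z + 6*x^4 + 2*x^2*y^2 + 3*x^2*z^2 - x*y*z - 9*x^2 - z^2 + 2
tr(a b a^2 b a) = tr(a) tr(b a^2 b a) - tr(b a^2 b)   [square of a] = x^2*z^2 - 2*x*y*z + y^2 - 2
tr(a^3 b a^2 b) = tr(a) tr(a b a^2 b a) - tr(a b a^2 b)   [square of a] = x^3*z^2 - 2*x^2*y*z + x*y^2 - x*z^2 + y*z - x
tr(a^3 b a^2) = tr(a) tr(b a^4) - tr(b a^3)   [square of a] = x^4*z - x^3*y - 3*x^2*z + 2*x*y + z
tr(b a^3 b a^2 b) = tr(b) tr(a^3 b a^2 b) - tr(a^3 b a^2)   [square of b] = x^3*y*z^2 - x^4*z - 2*x^2*y^2*z + x^3*y + x*y^3 - x*y*z^2 + 3*x^2*z + y^2*z - 3*x*y - z
tr(b a b a b a) = tr(b a b a) tr(b a) - tr(a b)   [split at a repeated b] = z^3 - 3*z
tr(b a b a b) = tr(b) tr(a b a b) - tr(a b a)   [square of b] = y*z^2 - x*z - y
tr(b a^2 b a b a) = tr(a) tr(b a b a b a) - tr(b a b a b)   [square of a] = x*z^3 - y*z^2 - 2*x*z + y
tr(b a b^2) = tr(b) tr(b a b) - tr(b a)   [square of b] = y^2*z - x*y - z
tr(b a^2 b a b) = tr(a) tr(b a b^2 a) - tr(b a b^2)   [square of a] = x*y*z^2 - x^2*z - y^2*z + z
tr(b a^2 b a b a^2) = tr(a) tr(b a^2 b a b a) - tr(b a^2 b a b)   [square of a] = x^2*z^3 - 2*x*y*z^2 - x^2*z + y^2*z + x*y - z
tr(b a^3 b a^2 b a) = tr(a) tr(b a^2 b a b a^2) - tr(b a^2 b a b a)   [square of a] = x^3*z^3 - 2*x^2*y*z^2 - x^3*z + x*y^2*z - x*z^3 + x^2*y + y*z^2 + x*z - y
tr(a^2 b a^-1 b a^3 b) = tr(b a^3 b a^2 b) tr(a) - tr(b a^3 b a^2 b a)   [inverse elimination on a] = x^4*y*z^2 - x^5*z - 2*x^3*y^2*z - x^3*z^3 + x^4*y + x^2*y^3 + x^2*y*z^2 + 4*x^3*z + x*z^3 - 4*x^2*y - y*z^2 - 2*x*z + y
tr(b^-1 a^2 b a^-1 b a^3) = tr(a^2 b a^-1 b a^3) tr(b) - tr(a^2 b a^-1 b a^3 b)   [inverse elimination on b] = x^5*y^2*z - x^6*y - x^4*y^3 - 2*x^4*y*z^2 + x^5*z + x^3*z^3 + 5*x^4*y + x^2*y^3 + 2*x^2*y*z^2 - 4*x^3*z - x*y^2*z - x*z^3 - 5*x^2*y + 2*x*z + y
tr(b^-1 a^2 b a^-1 b a^3 b^-1) = tr(b^-1 a^2 b a^-1 b a^3) tr(b) - tr(b^-1 a^2 b a^-1 b a^3 b)   [inverse elimination on b] = x^5*y^3*z - x^6*y^2 - x^4*y^4 - 2*x^4*y^2*z^2 + x^3*y*z^3 + x^6 + 6*x^4*y^2 + x^4*z^2 + x^2*y^4 + 2*x^2*y^2*z^2 - 2*x^3*y*z - x*y^3*z - x*y*z^3 - 6*x^4 - 7*x^2*y^2 - 3*x^2*z^2 + 3*x*y*z + 9*x^2 + y^2 + z^2 - 2
tr(b^-2 a^2 b a^-1 b a^3 b^-1) = tr(b^-1 a^2 b a^-1 b a^3 b^-1) tr(b) - tr(b^-1 a^2 b a^-1 b a^3)   [inverse elimination on b] = x^5*y^4*z - x^6*y^3 - x^4*y^5 - 2*x^4*y^3*z^2 - x^5*y^2*z + x^3*y^2*z^3 + 2*x^6*y + 7*x^4*y^3 + 3*x^4*y*z^2 + x^2*y^5 + 2*x^2*y^3*z^2 - x^5*z - 2*x^3*y^2*z - x^3*z^3 - x*y^4*z - x*y^2*z^3 - 11*x^4*y - 8*x^2*y^3 - 5*x^2*y*z^2 + 4*x^3*z + 4*x*y^2*z + x*z^3 + 14*x^2*y + y^3 + y*z^2 - 2*x*z - 3*y
tr(b^-4 a^2 b a^-1 b a^3) = tr(b^-2 a^2 b a^-1 b a^3 b^-1) tr(b) - tr(b^-2 a^2 b a^-1 b a^3)   [inverse elimination on b] = x^5*y^5*z - x^6*y^4 - x^4*y^6 - 2*x^4*y^4*z^2 - 2*x^5*y^3*z + x^3*y^3*z^3 + 3*x^6*y^2 + 8*x^4*y^4 + 5*x^4*y^2*z^2 + x^2*y^6 + 2*x^2*y^4*z^2 - x^5*y*z - 2*x^3*y^3*z - 2*x^3*y*z^3 - x*y^5*z - x*y^3*z^3 - x^6 - 17*x^4*y^2 - x^4*z^2 - 9*x^2*y^4 - 7*x^2*y^2*z^2 + 6*x^3*y*z + 5*x*y^3*z + 2*x*y*z^3 + 6*x^4 + 21*x^2*y^2 + 3*x^2*z^2 + y^4 + y^2*z^2 - 5*x*y*z - 9*x^2 - 4*y^2 - z^2 + 2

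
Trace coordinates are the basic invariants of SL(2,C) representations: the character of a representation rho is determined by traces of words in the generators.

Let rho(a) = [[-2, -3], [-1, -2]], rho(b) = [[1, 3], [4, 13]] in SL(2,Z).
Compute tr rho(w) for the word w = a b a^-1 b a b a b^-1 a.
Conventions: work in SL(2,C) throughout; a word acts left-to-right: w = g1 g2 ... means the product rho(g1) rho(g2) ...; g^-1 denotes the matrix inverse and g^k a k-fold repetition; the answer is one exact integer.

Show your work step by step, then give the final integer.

rho(a) = [[-2, -3], [-1, -2]]
... * rho(b) = [[1, 3], [4, 13]]  ->  [[-14, -45], [-9, -29]]
... * rho(a^-1) = [[-2, 3], [1, -2]]  ->  [[-17, 48], [-11, 31]]
... * rho(b) = [[1, 3], [4, 13]]  ->  [[175, 573], [113, 370]]
... * rho(a) = [[-2, -3], [-1, -2]]  ->  [[-923, -1671], [-596, -1079]]
... * rho(b) = [[1, 3], [4, 13]]  ->  [[-7607, -24492], [-4912, -15815]]
... * rho(a) = [[-2, -3], [-1, -2]]  ->  [[39706, 71805], [25639, 46366]]
... * rho(b^-1) = [[13, -3], [-4, 1]]  ->  [[228958, -47313], [147843, -30551]]
... * rho(a) = [[-2, -3], [-1, -2]]  ->  [[-410603, -592248], [-265135, -382427]]
tr = -410603 + -382427 = -793030

-793030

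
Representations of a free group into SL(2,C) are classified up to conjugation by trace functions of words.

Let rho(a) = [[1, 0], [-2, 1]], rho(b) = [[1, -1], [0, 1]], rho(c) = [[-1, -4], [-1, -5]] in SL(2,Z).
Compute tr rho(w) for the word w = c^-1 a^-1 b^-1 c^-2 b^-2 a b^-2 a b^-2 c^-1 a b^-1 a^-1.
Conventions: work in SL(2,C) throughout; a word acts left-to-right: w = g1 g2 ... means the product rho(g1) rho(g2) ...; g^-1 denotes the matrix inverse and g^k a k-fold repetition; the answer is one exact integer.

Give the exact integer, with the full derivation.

-1595

rho(c^-1) = [[-5, 4], [1, -1]]
... * rho(a^-1) = [[1, 0], [2, 1]]  ->  [[3, 4], [-1, -1]]
... * rho(b^-1) = [[1, 1], [0, 1]]  ->  [[3, 7], [-1, -2]]
... * rho(c^-1) = [[-5, 4], [1, -1]]  ->  [[-8, 5], [3, -2]]
... * rho(c^-1) = [[-5, 4], [1, -1]]  ->  [[45, -37], [-17, 14]]
... * rho(b^-1) = [[1, 1], [0, 1]]  ->  [[45, 8], [-17, -3]]
... * rho(b^-1) = [[1, 1], [0, 1]]  ->  [[45, 53], [-17, -20]]
... * rho(a) = [[1, 0], [-2, 1]]  ->  [[-61, 53], [23, -20]]
... * rho(b^-1) = [[1, 1], [0, 1]]  ->  [[-61, -8], [23, 3]]
... * rho(b^-1) = [[1, 1], [0, 1]]  ->  [[-61, -69], [23, 26]]
... * rho(a) = [[1, 0], [-2, 1]]  ->  [[77, -69], [-29, 26]]
... * rho(b^-1) = [[1, 1], [0, 1]]  ->  [[77, 8], [-29, -3]]
... * rho(b^-1) = [[1, 1], [0, 1]]  ->  [[77, 85], [-29, -32]]
... * rho(c^-1) = [[-5, 4], [1, -1]]  ->  [[-300, 223], [113, -84]]
... * rho(a) = [[1, 0], [-2, 1]]  ->  [[-746, 223], [281, -84]]
... * rho(b^-1) = [[1, 1], [0, 1]]  ->  [[-746, -523], [281, 197]]
... * rho(a^-1) = [[1, 0], [2, 1]]  ->  [[-1792, -523], [675, 197]]
tr = -1792 + 197 = -1595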